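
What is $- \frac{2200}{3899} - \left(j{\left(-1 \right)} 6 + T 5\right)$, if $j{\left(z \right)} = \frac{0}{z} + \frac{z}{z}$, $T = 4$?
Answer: $- \frac{103574}{3899} \approx -26.564$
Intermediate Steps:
$j{\left(z \right)} = 1$ ($j{\left(z \right)} = 0 + 1 = 1$)
$- \frac{2200}{3899} - \left(j{\left(-1 \right)} 6 + T 5\right) = - \frac{2200}{3899} - \left(1 \cdot 6 + 4 \cdot 5\right) = \left(-2200\right) \frac{1}{3899} - \left(6 + 20\right) = - \frac{2200}{3899} - 26 = - \frac{103574}{3899}$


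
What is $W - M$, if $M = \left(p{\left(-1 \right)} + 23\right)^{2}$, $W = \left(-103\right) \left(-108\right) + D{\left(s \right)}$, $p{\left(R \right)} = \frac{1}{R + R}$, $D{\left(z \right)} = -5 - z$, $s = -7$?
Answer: $\frac{42479}{4} \approx 10620.0$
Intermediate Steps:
$p{\left(R \right)} = \frac{1}{2 R}$
$W = 11126$ ($W = \left(-103\right) \left(-108\right) - -2 = 11124 + \left(-5 + 7\right) = 11124 + 2 = 11126$)
$M = \frac{2025}{4}$ ($M = \left(\frac{1}{2 \left(-1\right)} + 23\right)^{2} = \left(\frac{1}{2} \left(-1\right) + 23\right)^{2} = \left(- \frac{1}{2} + 23\right)^{2} = \left(\frac{45}{2}\right)^{2} = \frac{2025}{4} \approx 506.25$)
$W - M = 11126 - \frac{2025}{4} = \frac{42479}{4}$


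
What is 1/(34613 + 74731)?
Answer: 1/109344 ≈ 9.1454e-6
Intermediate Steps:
1/(34613 + 74731) = 1/109344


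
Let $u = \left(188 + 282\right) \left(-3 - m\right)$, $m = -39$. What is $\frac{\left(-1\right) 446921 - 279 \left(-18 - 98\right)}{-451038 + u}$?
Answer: $\frac{414557}{434118} \approx 0.95494$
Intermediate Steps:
$u = 16920$ ($u = \left(188 + 282\right) \left(-3 - -39\right) = 470 \left(-3 + 39\right) = 470 \cdot 36 = 16920$)
$\frac{\left(-1\right) 446921 - 279 \left(-18 - 98\right)}{-451038 + u} = \frac{\left(-1\right) 446921 - 279 \left(-18 - 98\right)}{-451038 + 16920} = \frac{-446921 - -32364}{-434118} = \left(-446921 + 32364\right) \left(- \frac{1}{434118}\right) = \left(-414557\right) \left(- \frac{1}{434118}\right) = \frac{414557}{434118}$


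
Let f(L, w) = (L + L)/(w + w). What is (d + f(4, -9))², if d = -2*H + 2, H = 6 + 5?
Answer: 33856/81 ≈ 417.98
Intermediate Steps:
H = 11
f(L, w) = L/w (f(L, w) = (2*L)/((2*w)) = (2*L)*(1/(2*w)) = L/w)
d = -20 (d = -2*11 + 2 = -22 + 2 = -20)
(d + f(4, -9))² = (-20 + 4/(-9))² = (-20 + 4*(-⅑))² = (-20 - 4/9)² = (-184/9)² = 33856/81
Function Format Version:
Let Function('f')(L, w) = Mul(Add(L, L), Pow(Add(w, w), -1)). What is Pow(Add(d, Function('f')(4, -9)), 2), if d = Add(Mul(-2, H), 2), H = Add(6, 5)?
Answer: Rational(33856, 81) ≈ 417.98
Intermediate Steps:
H = 11
Function('f')(L, w) = Mul(L, Pow(w, -1)) (Function('f')(L, w) = Mul(Mul(2, L), Pow(Mul(2, w), -1)) = Mul(Mul(2, L), Mul(Rational(1, 2), Pow(w, -1))) = Mul(L, Pow(w, -1)))
d = -20 (d = Add(Mul(-2, 11), 2) = Add(-22, 2) = -20)
Pow(Add(d, Function('f')(4, -9)), 2) = Pow(Add(-20, Mul(4, Pow(-9, -1))), 2) = Pow(Add(-20, Mul(4, Rational(-1, 9))), 2) = Pow(Add(-20, Rational(-4, 9)), 2) = Pow(Rational(-184, 9), 2) = Rational(33856, 81)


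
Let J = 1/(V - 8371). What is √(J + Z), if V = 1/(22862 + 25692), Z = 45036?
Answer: √7439855815536521142922/406445533 ≈ 212.22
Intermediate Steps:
V = 1/48554 ≈ 2.0596e-5
J = -48554/406445533 (J = 1/(1/48554 - 8371) = 1/(-406445533/48554) = -48554/406445533 ≈ -0.00011946)
√(J + Z) = √(-48554/406445533 + 45036) = √(18304680975634/406445533) = √7439855815536521142922/406445533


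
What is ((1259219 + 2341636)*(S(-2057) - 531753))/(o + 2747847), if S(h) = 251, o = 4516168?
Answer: -22516019226/85459 ≈ -2.6347e+5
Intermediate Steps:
((1259219 + 2341636)*(S(-2057) - 531753))/(o + 2747847) = ((1259219 + 2341636)*(251 - 531753))/(4516168 + 2747847) = (3600855*(-531502))/7264015 = -1913861634210*1/7264015 = -22516019226/85459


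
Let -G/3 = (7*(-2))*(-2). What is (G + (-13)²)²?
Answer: 7225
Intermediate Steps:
G = -84 (G = -3*7*(-2)*(-2) = -(-42)*(-2) = -3*28 = -84)
(G + (-13)²)² = (-84 + (-13)²)² = (-84 + 169)² = 85² = 7225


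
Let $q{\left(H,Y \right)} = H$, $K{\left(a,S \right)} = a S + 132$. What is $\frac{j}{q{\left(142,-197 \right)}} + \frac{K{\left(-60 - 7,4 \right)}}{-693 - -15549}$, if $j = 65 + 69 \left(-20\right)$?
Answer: $- \frac{2444369}{263694} \approx -9.2697$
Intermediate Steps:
$j = -1315$ ($j = 65 - 1380 = -1315$)
$K{\left(a,S \right)} = 132 + S a$ ($K{\left(a,S \right)} = S a + 132 = 132 + S a$)
$\frac{j}{q{\left(142,-197 \right)}} + \frac{K{\left(-60 - 7,4 \right)}}{-693 - -15549} = - \frac{1315}{142} + \frac{132 + 4 \left(-60 - 7\right)}{-693 - -15549} = \left(-1315\right) \frac{1}{142} + \frac{132 + 4 \left(-67\right)}{-693 + 15549} = - \frac{1315}{142} + \frac{132 - 268}{14856} = - \frac{1315}{142} - \frac{17}{1857} = - \frac{2444369}{263694}$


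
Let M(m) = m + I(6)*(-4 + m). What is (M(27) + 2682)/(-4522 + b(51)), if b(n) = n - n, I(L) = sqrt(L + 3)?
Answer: -1389/2261 ≈ -0.61433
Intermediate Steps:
I(L) = sqrt(3 + L)
M(m) = -12 + 4*m (M(m) = m + sqrt(3 + 6)*(-4 + m) = m + sqrt(9)*(-4 + m) = m + 3*(-4 + m) = m + (-12 + 3*m) = -12 + 4*m)
b(n) = 0
(M(27) + 2682)/(-4522 + b(51)) = ((-12 + 4*27) + 2682)/(-4522 + 0) = ((-12 + 108) + 2682)/(-4522) = (96 + 2682)*(-1/4522) = 2778*(-1/4522) = -1389/2261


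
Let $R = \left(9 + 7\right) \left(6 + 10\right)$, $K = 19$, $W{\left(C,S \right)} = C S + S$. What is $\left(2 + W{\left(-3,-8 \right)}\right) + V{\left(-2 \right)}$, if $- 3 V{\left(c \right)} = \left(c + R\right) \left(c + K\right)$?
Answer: $- \frac{4264}{3} \approx -1421.3$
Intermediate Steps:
$W{\left(C,S \right)} = S + C S$
$R = 256$ ($R = 16 \cdot 16 = 256$)
$V{\left(c \right)} = - \frac{\left(19 + c\right) \left(256 + c\right)}{3}$ ($V{\left(c \right)} = - \frac{\left(c + 256\right) \left(c + 19\right)}{3} = - \frac{\left(256 + c\right) \left(19 + c\right)}{3} = - \frac{\left(19 + c\right) \left(256 + c\right)}{3}$)
$\left(2 + W{\left(-3,-8 \right)}\right) + V{\left(-2 \right)} = \left(2 - 8 \left(1 - 3\right)\right) - \left(1438 + \frac{4}{3}\right) = \left(2 - -16\right) - \frac{4318}{3} = \left(2 + 16\right) - \frac{4318}{3} = 18 - \frac{4318}{3} = - \frac{4264}{3}$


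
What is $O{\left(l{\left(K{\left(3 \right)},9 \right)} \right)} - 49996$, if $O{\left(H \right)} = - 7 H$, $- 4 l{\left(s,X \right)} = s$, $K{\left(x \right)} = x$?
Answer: $- \frac{199963}{4} \approx -49991.0$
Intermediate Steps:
$l{\left(s,X \right)} = - \frac{s}{4}$
$O{\left(l{\left(K{\left(3 \right)},9 \right)} \right)} - 49996 = - 7 \left(\left(- \frac{1}{4}\right) 3\right) - 49996 = \left(-7\right) \left(- \frac{3}{4}\right) - 49996 = \frac{21}{4} - 49996 = - \frac{199963}{4}$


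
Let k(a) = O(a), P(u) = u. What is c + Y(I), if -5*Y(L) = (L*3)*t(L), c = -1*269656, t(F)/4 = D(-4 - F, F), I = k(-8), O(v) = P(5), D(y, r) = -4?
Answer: -269608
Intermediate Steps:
O(v) = 5
k(a) = 5
I = 5
t(F) = -16 (t(F) = 4*(-4) = -16)
c = -269656
Y(L) = 48*L/5 (Y(L) = -L*3*(-16)/5 = -3*L*(-16)/5 = -(-48)*L/5 = 48*L/5)
c + Y(I) = -269656 + (48/5)*5 = -269656 + 48 = -269608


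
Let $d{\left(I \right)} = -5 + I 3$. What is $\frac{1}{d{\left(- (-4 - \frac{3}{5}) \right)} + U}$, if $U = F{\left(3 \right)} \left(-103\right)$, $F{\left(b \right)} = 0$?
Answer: $\frac{5}{44} \approx 0.11364$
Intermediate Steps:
$d{\left(I \right)} = -5 + 3 I$
$U = 0$ ($U = 0 \left(-103\right) = 0$)
$\frac{1}{d{\left(- (-4 - \frac{3}{5}) \right)} + U} = \frac{1}{\left(-5 + 3 \left(- (-4 - \frac{3}{5})\right)\right) + 0} = \frac{1}{\left(-5 + 3 \left(\left(-1\right) \left(- \frac{23}{5}\right)\right)\right) + 0} = \frac{1}{\left(-5 + 3 \cdot \frac{23}{5}\right) + 0} = \frac{1}{\left(-5 + \frac{69}{5}\right) + 0} = \frac{1}{\frac{44}{5} + 0} = \frac{1}{\frac{44}{5}} = \frac{5}{44}$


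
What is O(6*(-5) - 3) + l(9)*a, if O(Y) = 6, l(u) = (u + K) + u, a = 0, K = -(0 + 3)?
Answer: 6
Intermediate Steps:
K = -3 (K = -1*3 = -3)
l(u) = -3 + 2*u (l(u) = (u - 3) + u = (-3 + u) + u = -3 + 2*u)
O(6*(-5) - 3) + l(9)*a = 6 + (-3 + 2*9)*0 = 6 + (-3 + 18)*0 = 6 + 15*0 = 6 + 0 = 6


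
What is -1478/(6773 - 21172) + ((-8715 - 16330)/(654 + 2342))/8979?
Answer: 5628454171/55335529788 ≈ 0.10171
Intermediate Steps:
-1478/(6773 - 21172) + ((-8715 - 16330)/(654 + 2342))/8979 = -1478/(-14399) - 25045/2996*(1/8979) = -1478*(-1/14399) - 25045*1/2996*(1/8979) = 1478/14399 - 25045/2996*1/8979 = 1478/14399 - 25045/26901084 = 5628454171/55335529788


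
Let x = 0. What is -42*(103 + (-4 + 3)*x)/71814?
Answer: -721/11969 ≈ -0.060239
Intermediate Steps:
-42*(103 + (-4 + 3)*x)/71814 = -42*(103 + (-4 + 3)*0)/71814 = -42*(103 - 1*0)*(1/71814) = -42*(103 + 0)*(1/71814) = -42*103*(1/71814) = -4326*1/71814 = -721/11969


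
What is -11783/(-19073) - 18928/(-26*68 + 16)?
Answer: 47707195/4176987 ≈ 11.421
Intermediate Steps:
-11783/(-19073) - 18928/(-26*68 + 16) = -11783*(-1/19073) - 18928/(-1768 + 16) = 11783/19073 - 18928/(-1752) = 11783/19073 - 18928*(-1/1752) = 11783/19073 + 2366/219 = 47707195/4176987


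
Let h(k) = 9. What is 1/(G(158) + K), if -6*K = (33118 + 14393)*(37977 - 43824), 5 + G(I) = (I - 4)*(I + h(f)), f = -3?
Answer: 2/92650365 ≈ 2.1587e-8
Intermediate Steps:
G(I) = -5 + (-4 + I)*(9 + I) (G(I) = -5 + (I - 4)*(I + 9) = -5 + (-4 + I)*(9 + I))
K = 92598939/2 (K = -(33118 + 14393)*(37977 - 43824)/6 = -15837*(-5847)/2 = -⅙*(-277796817) = 92598939/2 ≈ 4.6299e+7)
1/(G(158) + K) = 1/((-41 + 158² + 5*158) + 92598939/2) = 1/((-41 + 24964 + 790) + 92598939/2) = 1/(25713 + 92598939/2) = 1/(92650365/2) = 2/92650365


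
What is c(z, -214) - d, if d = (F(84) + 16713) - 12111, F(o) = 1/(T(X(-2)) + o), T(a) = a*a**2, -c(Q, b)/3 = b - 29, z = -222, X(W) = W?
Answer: -294349/76 ≈ -3873.0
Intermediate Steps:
c(Q, b) = 87 - 3*b (c(Q, b) = -3*(b - 29) = -3*(-29 + b) = 87 - 3*b)
T(a) = a**3
F(o) = 1/(-8 + o) (F(o) = 1/((-2)**3 + o) = 1/(-8 + o))
d = 349753/76 (d = (1/(-8 + 84) + 16713) - 12111 = (1/76 + 16713) - 12111 = 1270189/76 - 12111 = 349753/76 ≈ 4602.0)
c(z, -214) - d = (87 - 3*(-214)) - 1*349753/76 = (87 + 642) - 349753/76 = 729 - 349753/76 = -294349/76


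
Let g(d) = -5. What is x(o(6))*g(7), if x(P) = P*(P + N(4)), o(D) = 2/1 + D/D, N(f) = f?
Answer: -105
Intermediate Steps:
o(D) = 3 (o(D) = 2*1 + 1 = 2 + 1 = 3)
x(P) = P*(4 + P) (x(P) = P*(P + 4) = P*(4 + P))
x(o(6))*g(7) = (3*(4 + 3))*(-5) = (3*7)*(-5) = 21*(-5) = -105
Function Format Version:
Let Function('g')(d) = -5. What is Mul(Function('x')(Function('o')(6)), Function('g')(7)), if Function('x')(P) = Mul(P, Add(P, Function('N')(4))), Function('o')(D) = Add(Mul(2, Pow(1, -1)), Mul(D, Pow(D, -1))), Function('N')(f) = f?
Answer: -105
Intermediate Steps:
Function('o')(D) = 3 (Function('o')(D) = Add(Mul(2, 1), 1) = Add(2, 1) = 3)
Function('x')(P) = Mul(P, Add(4, P)) (Function('x')(P) = Mul(P, Add(P, 4)) = Mul(P, Add(4, P)))
Mul(Function('x')(Function('o')(6)), Function('g')(7)) = Mul(Mul(3, Add(4, 3)), -5) = Mul(Mul(3, 7), -5) = Mul(21, -5) = -105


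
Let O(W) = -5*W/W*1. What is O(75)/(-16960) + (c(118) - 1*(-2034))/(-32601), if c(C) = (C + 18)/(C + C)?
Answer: -405252221/6524372928 ≈ -0.062114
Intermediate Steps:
O(W) = -5 (O(W) = -5*1*1 = -5*1 = -5)
c(C) = (18 + C)/(2*C) (c(C) = (18 + C)/((2*C)) = (18 + C)*(1/(2*C)) = (18 + C)/(2*C))
O(75)/(-16960) + (c(118) - 1*(-2034))/(-32601) = -5/(-16960) + ((½)*(18 + 118)/118 - 1*(-2034))/(-32601) = -5*(-1/16960) + ((½)*(1/118)*136 + 2034)*(-1/32601) = 1/3392 + (34/59 + 2034)*(-1/32601) = 1/3392 + (120040/59)*(-1/32601) = 1/3392 - 120040/1923459 = -405252221/6524372928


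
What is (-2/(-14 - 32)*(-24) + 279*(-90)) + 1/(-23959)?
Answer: -13837616309/551057 ≈ -25111.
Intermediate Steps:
(-2/(-14 - 32)*(-24) + 279*(-90)) + 1/(-23959) = (-2/(-46)*(-24) - 25110) - 1/23959 = (-2*(-1/46)*(-24) - 25110) - 1/23959 = ((1/23)*(-24) - 25110) - 1/23959 = (-24/23 - 25110) - 1/23959 = -577554/23 - 1/23959 = -13837616309/551057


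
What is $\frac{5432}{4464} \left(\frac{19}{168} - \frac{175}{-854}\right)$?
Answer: $\frac{316123}{816912} \approx 0.38697$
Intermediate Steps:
$\frac{5432}{4464} \left(\frac{19}{168} - \frac{175}{-854}\right) = 5432 \cdot \frac{1}{4464} \left(19 \cdot \frac{1}{168} - - \frac{25}{122}\right) = \frac{679 \left(\frac{19}{168} + \frac{25}{122}\right)}{558} = \frac{679}{558} \cdot \frac{3259}{10248} = \frac{316123}{816912}$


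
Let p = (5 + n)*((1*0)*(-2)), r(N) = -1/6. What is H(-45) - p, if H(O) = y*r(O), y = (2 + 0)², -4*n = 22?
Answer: -⅔ ≈ -0.66667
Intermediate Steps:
r(N) = -⅙ (r(N) = -1*⅙ = -⅙)
n = -11/2 (n = -¼*22 = -11/2 ≈ -5.5000)
p = 0 (p = (5 - 11/2)*((1*0)*(-2)) = -0*(-2) = -½*0 = 0)
y = 4 (y = 2² = 4)
H(O) = -⅔ (H(O) = 4*(-⅙) = -⅔)
H(-45) - p = -⅔ - 1*0 = -⅔ + 0 = -⅔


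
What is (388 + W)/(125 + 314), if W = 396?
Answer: 784/439 ≈ 1.7859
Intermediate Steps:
(388 + W)/(125 + 314) = (388 + 396)/(125 + 314) = 784/439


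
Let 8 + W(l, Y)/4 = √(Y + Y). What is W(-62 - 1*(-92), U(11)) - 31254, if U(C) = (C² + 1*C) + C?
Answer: -31286 + 4*√286 ≈ -31218.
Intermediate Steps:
U(C) = C² + 2*C (U(C) = (C² + C) + C = (C + C²) + C = C² + 2*C)
W(l, Y) = -32 + 4*√2*√Y (W(l, Y) = -32 + 4*√(Y + Y) = -32 + 4*√(2*Y) = -32 + 4*(√2*√Y) = -32 + 4*√2*√Y)
W(-62 - 1*(-92), U(11)) - 31254 = (-32 + 4*√2*√(11*(2 + 11))) - 31254 = (-32 + 4*√2*√(11*13)) - 31254 = (-32 + 4*√2*√143) - 31254 = (-32 + 4*√286) - 31254 = -31286 + 4*√286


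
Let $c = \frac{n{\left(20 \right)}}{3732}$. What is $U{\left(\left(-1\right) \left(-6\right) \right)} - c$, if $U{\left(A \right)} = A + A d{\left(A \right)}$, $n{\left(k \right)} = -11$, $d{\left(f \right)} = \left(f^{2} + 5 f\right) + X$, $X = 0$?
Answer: $\frac{1500275}{3732} \approx 402.0$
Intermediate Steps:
$d{\left(f \right)} = f^{2} + 5 f$ ($d{\left(f \right)} = \left(f^{2} + 5 f\right) + 0 = f^{2} + 5 f$)
$c = - \frac{11}{3732} \approx -0.0029475$
$U{\left(A \right)} = A + A^{2} \left(5 + A\right)$ ($U{\left(A \right)} = A + A A \left(5 + A\right) = A + A^{2} \left(5 + A\right)$)
$U{\left(\left(-1\right) \left(-6\right) \right)} - c = \left(-1\right) \left(-6\right) \left(1 + \left(\left(-1\right) \left(-6\right)\right)^{2} + 5 \left(\left(-1\right) \left(-6\right)\right)\right) - - \frac{11}{3732} = 6 \left(1 + 6^{2} + 5 \cdot 6\right) + \frac{11}{3732} = 6 \left(1 + 36 + 30\right) + \frac{11}{3732} = 6 \cdot 67 + \frac{11}{3732} = 402 + \frac{11}{3732} = \frac{1500275}{3732}$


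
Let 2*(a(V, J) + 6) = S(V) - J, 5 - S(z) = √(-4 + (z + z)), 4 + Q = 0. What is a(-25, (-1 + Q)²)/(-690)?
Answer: 8/345 + I*√6/460 ≈ 0.023188 + 0.005325*I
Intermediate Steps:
Q = -4 (Q = -4 + 0 = -4)
S(z) = 5 - √(-4 + 2*z) (S(z) = 5 - √(-4 + (z + z)) = 5 - √(-4 + 2*z))
a(V, J) = -7/2 - J/2 - √(-4 + 2*V)/2 (a(V, J) = -6 + ((5 - √(-4 + 2*V)) - J)/2 = -6 + (5 - J - √(-4 + 2*V))/2 = -6 + (5/2 - J/2 - √(-4 + 2*V)/2) = -7/2 - J/2 - √(-4 + 2*V)/2)
a(-25, (-1 + Q)²)/(-690) = (-7/2 - (-1 - 4)²/2 - √(-4 + 2*(-25))/2)/(-690) = (-7/2 - ½*(-5)² - √(-4 - 50)/2)*(-1/690) = (-7/2 - ½*25 - 3*I*√6/2)*(-1/690) = (-7/2 - 25/2 - 3*I*√6/2)*(-1/690) = (-16 - 3*I*√6/2)*(-1/690) = 8/345 + I*√6/460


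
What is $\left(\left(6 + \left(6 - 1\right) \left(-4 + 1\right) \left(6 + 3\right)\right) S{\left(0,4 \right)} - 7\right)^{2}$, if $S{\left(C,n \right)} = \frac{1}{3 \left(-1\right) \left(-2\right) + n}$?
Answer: $\frac{39601}{100} \approx 396.01$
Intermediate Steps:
$S{\left(C,n \right)} = \frac{1}{6 + n}$ ($S{\left(C,n \right)} = \frac{1}{\left(-3\right) \left(-2\right) + n} = \frac{1}{6 + n}$)
$\left(\left(6 + \left(6 - 1\right) \left(-4 + 1\right) \left(6 + 3\right)\right) S{\left(0,4 \right)} - 7\right)^{2} = \left(\frac{6 + \left(6 - 1\right) \left(-4 + 1\right) \left(6 + 3\right)}{6 + 4} - 7\right)^{2} = \left(\frac{6 + 5 \left(-3\right) 9}{10} - 7\right)^{2} = \left(\left(6 - 135\right) \frac{1}{10} - 7\right)^{2} = \left(\left(-129\right) \frac{1}{10} - 7\right)^{2} = \left(- \frac{129}{10} - 7\right)^{2} = \left(- \frac{199}{10}\right)^{2} = \frac{39601}{100}$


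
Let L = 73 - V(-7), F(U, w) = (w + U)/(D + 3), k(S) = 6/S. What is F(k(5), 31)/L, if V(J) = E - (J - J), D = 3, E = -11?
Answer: 23/360 ≈ 0.063889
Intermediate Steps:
V(J) = -11 (V(J) = -11 - (J - J) = -11 - 1*0 = -11 + 0 = -11)
F(U, w) = U/6 + w/6 (F(U, w) = (w + U)/(3 + 3) = (U + w)/6 = (U + w)*(⅙) = U/6 + w/6)
L = 84 (L = 73 - 1*(-11) = 73 + 11 = 84)
F(k(5), 31)/L = ((6/5)/6 + (⅙)*31)/84 = ((6*(⅕))/6 + 31/6)*(1/84) = ((⅙)*(6/5) + 31/6)*(1/84) = (⅕ + 31/6)*(1/84) = (161/30)*(1/84) = 23/360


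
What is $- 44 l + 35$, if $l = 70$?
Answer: $-3045$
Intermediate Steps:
$- 44 l + 35 = \left(-44\right) 70 + 35 = -3080 + 35 = -3045$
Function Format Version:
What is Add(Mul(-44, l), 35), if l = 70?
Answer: -3045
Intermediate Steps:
Add(Mul(-44, l), 35) = Add(Mul(-44, 70), 35) = Add(-3080, 35) = -3045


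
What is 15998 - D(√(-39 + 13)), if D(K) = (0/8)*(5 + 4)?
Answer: 15998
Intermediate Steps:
D(K) = 0 (D(K) = (0*(⅛))*9 = 0*9 = 0)
15998 - D(√(-39 + 13)) = 15998 - 1*0 = 15998 + 0 = 15998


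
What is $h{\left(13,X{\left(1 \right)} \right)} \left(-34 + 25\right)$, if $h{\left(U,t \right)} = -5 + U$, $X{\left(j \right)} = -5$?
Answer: $-72$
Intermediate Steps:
$h{\left(13,X{\left(1 \right)} \right)} \left(-34 + 25\right) = \left(-5 + 13\right) \left(-34 + 25\right) = 8 \left(-9\right) = -72$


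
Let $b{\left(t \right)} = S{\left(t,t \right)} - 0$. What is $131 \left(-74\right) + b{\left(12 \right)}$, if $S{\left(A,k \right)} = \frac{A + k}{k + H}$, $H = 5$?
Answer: $- \frac{164774}{17} \approx -9692.6$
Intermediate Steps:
$S{\left(A,k \right)} = \frac{A + k}{5 + k}$ ($S{\left(A,k \right)} = \frac{A + k}{k + 5} = \frac{A + k}{5 + k}$)
$b{\left(t \right)} = \frac{2 t}{5 + t}$ ($b{\left(t \right)} = \frac{t + t}{5 + t} - 0 = \frac{2 t}{5 + t} + 0 = \frac{2 t}{5 + t}$)
$131 \left(-74\right) + b{\left(12 \right)} = 131 \left(-74\right) + 2 \cdot 12 \frac{1}{5 + 12} = -9694 + 2 \cdot 12 \cdot \frac{1}{17} = -9694 + \frac{24}{17} = - \frac{164774}{17}$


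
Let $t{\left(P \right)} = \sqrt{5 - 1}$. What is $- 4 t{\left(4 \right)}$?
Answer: $-8$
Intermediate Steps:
$t{\left(P \right)} = 2$ ($t{\left(P \right)} = \sqrt{4} = 2$)
$- 4 t{\left(4 \right)} = \left(-4\right) 2 = -8$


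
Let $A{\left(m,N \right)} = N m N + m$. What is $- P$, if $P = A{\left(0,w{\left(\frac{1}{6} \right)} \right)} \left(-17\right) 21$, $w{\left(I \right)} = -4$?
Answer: $0$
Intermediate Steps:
$A{\left(m,N \right)} = m + m N^{2}$ ($A{\left(m,N \right)} = m N^{2} + m = m + m N^{2}$)
$P = 0$ ($P = 0 \left(1 + \left(-4\right)^{2}\right) \left(-17\right) 21 = 0 \left(1 + 16\right) \left(-17\right) 21 = 0 \cdot 17 \left(-17\right) 21 = 0 \left(-17\right) 21 = 0 \cdot 21 = 0$)
$- P = \left(-1\right) 0 = 0$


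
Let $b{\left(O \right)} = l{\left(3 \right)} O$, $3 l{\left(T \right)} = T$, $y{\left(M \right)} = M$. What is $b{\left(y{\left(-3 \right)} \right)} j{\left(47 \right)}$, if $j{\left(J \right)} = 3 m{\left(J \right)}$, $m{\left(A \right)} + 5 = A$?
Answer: $-378$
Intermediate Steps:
$m{\left(A \right)} = -5 + A$
$j{\left(J \right)} = -15 + 3 J$ ($j{\left(J \right)} = 3 \left(-5 + J\right) = -15 + 3 J$)
$l{\left(T \right)} = \frac{T}{3}$
$b{\left(O \right)} = O$ ($b{\left(O \right)} = \frac{1}{3} \cdot 3 O = 1 O = O$)
$b{\left(y{\left(-3 \right)} \right)} j{\left(47 \right)} = - 3 \left(-15 + 3 \cdot 47\right) = - 3 \left(-15 + 141\right) = \left(-3\right) 126 = -378$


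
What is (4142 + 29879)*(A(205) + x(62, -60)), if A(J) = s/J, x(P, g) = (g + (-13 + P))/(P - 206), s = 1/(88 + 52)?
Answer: 2686332181/1033200 ≈ 2600.0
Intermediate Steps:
s = 1/140 ≈ 0.0071429
x(P, g) = (-13 + P + g)/(-206 + P)
A(J) = 1/(140*J)
(4142 + 29879)*(A(205) + x(62, -60)) = (4142 + 29879)*((1/140)/205 + (-13 + 62 - 60)/(-206 + 62)) = 34021*((1/140)*(1/205) - 11/(-144)) = 34021*(1/28700 - 1/144*(-11)) = 34021*(1/28700 + 11/144) = 34021*(78961/1033200) = 2686332181/1033200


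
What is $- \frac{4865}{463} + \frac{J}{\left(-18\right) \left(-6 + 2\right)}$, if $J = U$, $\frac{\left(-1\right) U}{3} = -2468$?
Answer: $\frac{256481}{2778} \approx 92.326$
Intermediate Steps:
$U = 7404$ ($U = \left(-3\right) \left(-2468\right) = 7404$)
$J = 7404$
$- \frac{4865}{463} + \frac{J}{\left(-18\right) \left(-6 + 2\right)} = - \frac{4865}{463} + \frac{7404}{\left(-18\right) \left(-6 + 2\right)} = \left(-4865\right) \frac{1}{463} + \frac{7404}{\left(-18\right) \left(-4\right)} = - \frac{4865}{463} + \frac{7404}{72} = - \frac{4865}{463} + 7404 \cdot \frac{1}{72} = - \frac{4865}{463} + \frac{617}{6} = \frac{256481}{2778}$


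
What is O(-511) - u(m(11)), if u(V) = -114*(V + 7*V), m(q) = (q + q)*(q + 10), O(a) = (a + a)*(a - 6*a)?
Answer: -2189866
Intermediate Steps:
O(a) = -10*a² (O(a) = (2*a)*(-5*a) = -10*a²)
m(q) = 2*q*(10 + q) (m(q) = (2*q)*(10 + q) = 2*q*(10 + q))
u(V) = -912*V
O(-511) - u(m(11)) = -10*(-511)² - (-912)*2*11*(10 + 11) = -10*261121 - (-912)*2*11*21 = -2611210 - (-912)*462 = -2611210 - 1*(-421344) = -2611210 + 421344 = -2189866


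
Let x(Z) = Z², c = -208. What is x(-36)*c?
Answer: -269568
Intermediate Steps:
x(-36)*c = (-36)²*(-208) = 1296*(-208) = -269568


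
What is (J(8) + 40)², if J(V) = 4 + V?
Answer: 2704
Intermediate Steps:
(J(8) + 40)² = ((4 + 8) + 40)² = (12 + 40)² = 52² = 2704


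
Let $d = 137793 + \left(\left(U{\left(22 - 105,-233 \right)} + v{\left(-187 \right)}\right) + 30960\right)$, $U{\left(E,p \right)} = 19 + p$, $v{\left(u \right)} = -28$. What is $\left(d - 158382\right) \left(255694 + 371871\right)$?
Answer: $6356605885$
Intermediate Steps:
$d = 168511$ ($d = 137793 + \left(\left(\left(19 - 233\right) - 28\right) + 30960\right) = 137793 + \left(\left(-214 - 28\right) + 30960\right) = 137793 + \left(-242 + 30960\right) = 137793 + 30718 = 168511$)
$\left(d - 158382\right) \left(255694 + 371871\right) = \left(168511 - 158382\right) \left(255694 + 371871\right) = 10129 \cdot 627565 = 6356605885$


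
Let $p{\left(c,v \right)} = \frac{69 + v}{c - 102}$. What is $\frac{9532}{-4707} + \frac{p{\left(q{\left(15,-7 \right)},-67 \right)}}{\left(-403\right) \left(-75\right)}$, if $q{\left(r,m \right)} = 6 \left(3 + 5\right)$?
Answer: $- \frac{864314623}{426807225} \approx -2.0251$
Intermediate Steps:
$q{\left(r,m \right)} = 48$ ($q{\left(r,m \right)} = 6 \cdot 8 = 48$)
$p{\left(c,v \right)} = \frac{69 + v}{-102 + c}$
$\frac{9532}{-4707} + \frac{p{\left(q{\left(15,-7 \right)},-67 \right)}}{\left(-403\right) \left(-75\right)} = \frac{9532}{-4707} + \frac{\frac{1}{-102 + 48} \left(69 - 67\right)}{\left(-403\right) \left(-75\right)} = 9532 \left(- \frac{1}{4707}\right) + \frac{\frac{1}{-54} \cdot 2}{30225} = - \frac{9532}{4707} + \left(- \frac{1}{54}\right) 2 \cdot \frac{1}{30225} = - \frac{9532}{4707} - \frac{1}{816075} = - \frac{864314623}{426807225}$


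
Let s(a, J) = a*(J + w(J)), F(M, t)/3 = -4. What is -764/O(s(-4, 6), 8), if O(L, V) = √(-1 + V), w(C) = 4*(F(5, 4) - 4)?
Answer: -764*√7/7 ≈ -288.76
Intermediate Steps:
F(M, t) = -12 (F(M, t) = 3*(-4) = -12)
w(C) = -64 (w(C) = 4*(-12 - 4) = 4*(-16) = -64)
s(a, J) = a*(-64 + J) (s(a, J) = a*(J - 64) = a*(-64 + J))
-764/O(s(-4, 6), 8) = -764/√(-1 + 8) = -764*√7/7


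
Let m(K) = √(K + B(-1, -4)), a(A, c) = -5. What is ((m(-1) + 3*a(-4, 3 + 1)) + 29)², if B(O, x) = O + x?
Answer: (14 + I*√6)² ≈ 190.0 + 68.586*I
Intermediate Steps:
m(K) = √(-5 + K) (m(K) = √(K + (-1 - 4)) = √(K - 5) = √(-5 + K))
((m(-1) + 3*a(-4, 3 + 1)) + 29)² = ((√(-5 - 1) + 3*(-5)) + 29)² = ((√(-6) - 15) + 29)² = ((I*√6 - 15) + 29)² = ((-15 + I*√6) + 29)² = (14 + I*√6)²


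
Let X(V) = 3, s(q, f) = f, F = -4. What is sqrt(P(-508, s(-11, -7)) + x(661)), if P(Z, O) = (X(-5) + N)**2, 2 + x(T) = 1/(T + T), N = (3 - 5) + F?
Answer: sqrt(12235110)/1322 ≈ 2.6459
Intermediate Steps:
N = -6 (N = (3 - 5) - 4 = -2 - 4 = -6)
x(T) = -2 + 1/(2*T) (x(T) = -2 + 1/(T + T) = -2 + 1/(2*T))
P(Z, O) = 9 (P(Z, O) = (3 - 6)**2 = (-3)**2 = 9)
sqrt(P(-508, s(-11, -7)) + x(661)) = sqrt(9 + (-2 + (1/2)/661)) = sqrt(9 + (-2 + (1/2)*(1/661))) = sqrt(9 + (-2 + 1/1322)) = sqrt(9 - 2643/1322) = sqrt(9255/1322) = sqrt(12235110)/1322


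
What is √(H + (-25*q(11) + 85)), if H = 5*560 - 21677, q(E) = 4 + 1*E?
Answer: I*√19167 ≈ 138.44*I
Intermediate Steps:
q(E) = 4 + E
H = -18877 (H = 2800 - 21677 = -18877)
√(H + (-25*q(11) + 85)) = √(-18877 + (-25*(4 + 11) + 85)) = √(-18877 + (-25*15 + 85)) = √(-18877 + (-375 + 85)) = √(-18877 - 290) = √(-19167) = I*√19167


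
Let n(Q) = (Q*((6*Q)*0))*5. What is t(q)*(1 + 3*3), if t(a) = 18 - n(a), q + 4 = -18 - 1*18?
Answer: 180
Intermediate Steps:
q = -40 (q = -4 + (-18 - 1*18) = -4 + (-18 - 18) = -4 - 36 = -40)
n(Q) = 0 (n(Q) = (Q*0)*5 = 0*5 = 0)
t(a) = 18 (t(a) = 18 - 1*0 = 18 + 0 = 18)
t(q)*(1 + 3*3) = 18*(1 + 3*3) = 18*(1 + 9) = 18*10 = 180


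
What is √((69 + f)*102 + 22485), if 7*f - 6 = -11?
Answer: √1443057/7 ≈ 171.61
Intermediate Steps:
f = -5/7 (f = 6/7 + (⅐)*(-11) = 6/7 - 11/7 = -5/7 ≈ -0.71429)
√((69 + f)*102 + 22485) = √((69 - 5/7)*102 + 22485) = √((478/7)*102 + 22485) = √(48756/7 + 22485) = √(206151/7) = √1443057/7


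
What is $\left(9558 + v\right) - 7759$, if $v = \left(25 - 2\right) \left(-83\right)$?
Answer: $-110$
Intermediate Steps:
$v = -1909$ ($v = 23 \left(-83\right) = -1909$)
$\left(9558 + v\right) - 7759 = \left(9558 - 1909\right) - 7759 = 7649 - 7759 = -110$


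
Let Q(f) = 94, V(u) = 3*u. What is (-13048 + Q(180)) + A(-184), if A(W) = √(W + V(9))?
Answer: -12954 + I*√157 ≈ -12954.0 + 12.53*I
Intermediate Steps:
A(W) = √(27 + W) (A(W) = √(W + 3*9) = √(W + 27) = √(27 + W))
(-13048 + Q(180)) + A(-184) = (-13048 + 94) + √(27 - 184) = -12954 + √(-157) = -12954 + I*√157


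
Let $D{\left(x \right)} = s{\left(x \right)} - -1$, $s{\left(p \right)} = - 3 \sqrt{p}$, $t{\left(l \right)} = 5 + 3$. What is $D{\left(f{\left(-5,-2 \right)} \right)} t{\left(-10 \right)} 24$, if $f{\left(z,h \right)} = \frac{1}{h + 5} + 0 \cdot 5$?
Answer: $192 - 192 \sqrt{3} \approx -140.55$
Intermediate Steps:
$t{\left(l \right)} = 8$
$f{\left(z,h \right)} = \frac{1}{5 + h}$ ($f{\left(z,h \right)} = \frac{1}{5 + h} + 0 = \frac{1}{5 + h}$)
$D{\left(x \right)} = 1 - 3 \sqrt{x}$ ($D{\left(x \right)} = - 3 \sqrt{x} - -1 = - 3 \sqrt{x} + 1 = 1 - 3 \sqrt{x}$)
$D{\left(f{\left(-5,-2 \right)} \right)} t{\left(-10 \right)} 24 = \left(1 - 3 \sqrt{\frac{1}{5 - 2}}\right) 8 \cdot 24 = \left(1 - 3 \sqrt{\frac{1}{3}}\right) 8 \cdot 24 = \left(1 - \frac{3}{\sqrt{3}}\right) 8 \cdot 24 = \left(1 - 3 \frac{\sqrt{3}}{3}\right) 8 \cdot 24 = \left(1 - \sqrt{3}\right) 8 \cdot 24 = \left(8 - 8 \sqrt{3}\right) 24 = 192 - 192 \sqrt{3}$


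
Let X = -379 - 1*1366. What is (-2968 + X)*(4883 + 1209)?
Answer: -28711596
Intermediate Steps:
X = -1745 (X = -379 - 1366 = -1745)
(-2968 + X)*(4883 + 1209) = (-2968 - 1745)*(4883 + 1209) = -4713*6092 = -28711596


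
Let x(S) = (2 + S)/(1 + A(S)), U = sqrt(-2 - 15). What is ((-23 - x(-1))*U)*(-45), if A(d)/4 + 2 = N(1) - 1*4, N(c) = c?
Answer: 19620*I*sqrt(17)/19 ≈ 4257.6*I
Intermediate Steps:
U = I*sqrt(17) (U = sqrt(-17) = I*sqrt(17) ≈ 4.1231*I)
A(d) = -20 (A(d) = -8 + 4*(1 - 1*4) = -8 + 4*(1 - 4) = -8 + 4*(-3) = -8 - 12 = -20)
x(S) = -2/19 - S/19 (x(S) = (2 + S)/(1 - 20) = (2 + S)/(-19) = (2 + S)*(-1/19) = -2/19 - S/19)
((-23 - x(-1))*U)*(-45) = ((-23 - (-2/19 - 1/19*(-1)))*(I*sqrt(17)))*(-45) = ((-23 - (-2/19 + 1/19))*(I*sqrt(17)))*(-45) = ((-23 - 1*(-1/19))*(I*sqrt(17)))*(-45) = ((-23 + 1/19)*(I*sqrt(17)))*(-45) = -436*I*sqrt(17)/19*(-45) = 19620*I*sqrt(17)/19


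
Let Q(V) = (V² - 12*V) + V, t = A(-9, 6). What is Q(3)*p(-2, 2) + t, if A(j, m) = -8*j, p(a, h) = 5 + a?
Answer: 0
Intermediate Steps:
t = 72 (t = -8*(-9) = 72)
Q(V) = V² - 11*V
Q(3)*p(-2, 2) + t = (3*(-11 + 3))*(5 - 2) + 72 = (3*(-8))*3 + 72 = -24*3 + 72 = -72 + 72 = 0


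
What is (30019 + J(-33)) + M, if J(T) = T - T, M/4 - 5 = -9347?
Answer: -7349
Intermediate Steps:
M = -37368 (M = 20 + 4*(-9347) = 20 - 37388 = -37368)
J(T) = 0
(30019 + J(-33)) + M = (30019 + 0) - 37368 = 30019 - 37368 = -7349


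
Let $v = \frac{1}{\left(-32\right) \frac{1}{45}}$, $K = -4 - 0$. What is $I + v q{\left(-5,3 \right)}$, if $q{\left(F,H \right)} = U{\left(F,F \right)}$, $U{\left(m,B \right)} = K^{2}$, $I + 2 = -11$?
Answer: $- \frac{71}{2} \approx -35.5$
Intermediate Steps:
$K = -4$ ($K = -4 + 0 = -4$)
$I = -13$ ($I = -2 - 11 = -13$)
$U{\left(m,B \right)} = 16$ ($U{\left(m,B \right)} = \left(-4\right)^{2} = 16$)
$q{\left(F,H \right)} = 16$
$v = - \frac{45}{32}$ ($v = \frac{1}{\left(-32\right) \frac{1}{45}} = \frac{1}{- \frac{32}{45}} = - \frac{45}{32} \approx -1.4063$)
$I + v q{\left(-5,3 \right)} = -13 - \frac{45}{2} = - \frac{71}{2}$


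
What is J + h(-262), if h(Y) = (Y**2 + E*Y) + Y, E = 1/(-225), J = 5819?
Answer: 16695487/225 ≈ 74202.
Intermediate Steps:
E = -1/225 ≈ -0.0044444
h(Y) = Y**2 + 224*Y/225 (h(Y) = (Y**2 - Y/225) + Y = Y**2 + 224*Y/225)
J + h(-262) = 5819 + (1/225)*(-262)*(224 + 225*(-262)) = 5819 + (1/225)*(-262)*(224 - 58950) = 5819 + (1/225)*(-262)*(-58726) = 5819 + 15386212/225 = 16695487/225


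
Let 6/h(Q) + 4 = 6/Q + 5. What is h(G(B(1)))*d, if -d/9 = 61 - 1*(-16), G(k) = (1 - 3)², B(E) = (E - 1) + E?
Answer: -8316/5 ≈ -1663.2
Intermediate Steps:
B(E) = -1 + 2*E (B(E) = (-1 + E) + E = -1 + 2*E)
G(k) = 4 (G(k) = (-2)² = 4)
d = -693 (d = -9*(61 - 1*(-16)) = -9*(61 + 16) = -9*77 = -693)
h(Q) = 6/(1 + 6/Q) (h(Q) = 6/(-4 + (6/Q + 5)) = 6/(-4 + (5 + 6/Q)) = 6/(1 + 6/Q))
h(G(B(1)))*d = (6*4/(6 + 4))*(-693) = (6*4/10)*(-693) = (6*4*(⅒))*(-693) = (12/5)*(-693) = -8316/5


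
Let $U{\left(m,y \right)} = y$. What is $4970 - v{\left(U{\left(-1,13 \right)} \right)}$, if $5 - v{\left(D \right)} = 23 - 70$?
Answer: $4918$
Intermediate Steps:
$v{\left(D \right)} = 52$ ($v{\left(D \right)} = 5 - \left(23 - 70\right) = 5 - -47 = 5 + 47 = 52$)
$4970 - v{\left(U{\left(-1,13 \right)} \right)} = 4970 - 52 = 4918$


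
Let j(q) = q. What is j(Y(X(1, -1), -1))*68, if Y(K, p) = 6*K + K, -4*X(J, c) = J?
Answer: -119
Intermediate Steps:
X(J, c) = -J/4
Y(K, p) = 7*K
j(Y(X(1, -1), -1))*68 = (7*(-1/4*1))*68 = (7*(-1/4))*68 = -7/4*68 = -119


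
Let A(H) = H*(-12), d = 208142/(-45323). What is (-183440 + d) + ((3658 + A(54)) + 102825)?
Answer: -3517499557/45323 ≈ -77610.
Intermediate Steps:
d = -208142/45323 (d = 208142*(-1/45323) = -208142/45323 ≈ -4.5924)
A(H) = -12*H
(-183440 + d) + ((3658 + A(54)) + 102825) = (-183440 - 208142/45323) + ((3658 - 12*54) + 102825) = -8314259262/45323 + ((3658 - 648) + 102825) = -8314259262/45323 + (3010 + 102825) = -8314259262/45323 + 105835 = -3517499557/45323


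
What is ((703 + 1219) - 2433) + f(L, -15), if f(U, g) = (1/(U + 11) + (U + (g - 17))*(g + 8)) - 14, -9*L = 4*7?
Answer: -178342/639 ≈ -279.10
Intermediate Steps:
L = -28/9 (L = -4*7/9 = -⅑*28 = -28/9 ≈ -3.1111)
f(U, g) = -14 + 1/(11 + U) + (8 + g)*(-17 + U + g) (f(U, g) = (1/(11 + U) + (U + (-17 + g))*(8 + g)) - 14 = (1/(11 + U) + (-17 + U + g)*(8 + g)) - 14 = (1/(11 + U) + (8 + g)*(-17 + U + g)) - 14 = -14 + 1/(11 + U) + (8 + g)*(-17 + U + g))
((703 + 1219) - 2433) + f(L, -15) = ((703 + 1219) - 2433) + (-1649 - 99*(-15) - 62*(-28/9) + 8*(-28/9)² + 11*(-15)² - 28/9*(-15)² - 15*(-28/9)² + 2*(-28/9)*(-15))/(11 - 28/9) = (1922 - 2433) + (-1649 + 1485 + 1736/9 + 8*(784/81) + 11*225 - 28/9*225 - 15*784/81 + 280/3)/(71/9) = -511 + 9*(-1649 + 1485 + 1736/9 + 6272/81 + 2475 - 700 - 3920/27 + 280/3)/71 = -511 + (9/71)*(148187/81) = -511 + 148187/639 = -178342/639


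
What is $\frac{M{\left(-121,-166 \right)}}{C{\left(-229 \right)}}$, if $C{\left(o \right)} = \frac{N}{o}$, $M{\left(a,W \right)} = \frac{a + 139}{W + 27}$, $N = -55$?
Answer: $- \frac{4122}{7645} \approx -0.53918$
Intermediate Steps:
$M{\left(a,W \right)} = \frac{139 + a}{27 + W}$
$C{\left(o \right)} = - \frac{55}{o}$
$\frac{M{\left(-121,-166 \right)}}{C{\left(-229 \right)}} = \frac{\frac{1}{27 - 166} \left(139 - 121\right)}{\left(-55\right) \frac{1}{-229}} = \frac{\frac{1}{-139} \cdot 18}{\left(-55\right) \left(- \frac{1}{229}\right)} = \frac{\left(- \frac{1}{139}\right) 18}{\frac{55}{229}} = \left(- \frac{18}{139}\right) \frac{229}{55} = - \frac{4122}{7645}$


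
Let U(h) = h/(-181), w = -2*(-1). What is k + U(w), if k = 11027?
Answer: 1995885/181 ≈ 11027.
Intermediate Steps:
w = 2
U(h) = -h/181 (U(h) = h*(-1/181) = -h/181)
k + U(w) = 11027 - 1/181*2 = 11027 - 2/181 = 1995885/181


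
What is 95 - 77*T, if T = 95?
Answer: -7220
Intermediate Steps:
95 - 77*T = 95 - 77*95 = 95 - 7315 = -7220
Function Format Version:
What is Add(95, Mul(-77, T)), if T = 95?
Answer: -7220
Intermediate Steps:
Add(95, Mul(-77, T)) = Add(95, Mul(-77, 95)) = Add(95, -7315) = -7220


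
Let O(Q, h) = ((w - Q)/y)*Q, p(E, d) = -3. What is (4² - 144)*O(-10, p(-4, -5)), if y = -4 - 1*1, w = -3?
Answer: -1792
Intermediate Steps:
y = -5 (y = -4 - 1 = -5)
O(Q, h) = Q*(⅗ + Q/5) (O(Q, h) = ((-3 - Q)/(-5))*Q = ((-3 - Q)*(-⅕))*Q = (⅗ + Q/5)*Q = Q*(⅗ + Q/5))
(4² - 144)*O(-10, p(-4, -5)) = (4² - 144)*((⅕)*(-10)*(3 - 10)) = (16 - 144)*((⅕)*(-10)*(-7)) = -128*14 = -1792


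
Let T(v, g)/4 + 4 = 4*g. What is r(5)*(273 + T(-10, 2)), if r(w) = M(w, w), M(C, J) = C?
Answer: 1445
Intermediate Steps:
r(w) = w
T(v, g) = -16 + 16*g (T(v, g) = -16 + 4*(4*g) = -16 + 16*g)
r(5)*(273 + T(-10, 2)) = 5*(273 + (-16 + 16*2)) = 5*(273 + (-16 + 32)) = 5*(273 + 16) = 5*289 = 1445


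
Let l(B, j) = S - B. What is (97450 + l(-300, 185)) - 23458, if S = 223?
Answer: 74515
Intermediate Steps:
l(B, j) = 223 - B
(97450 + l(-300, 185)) - 23458 = (97450 + (223 - 1*(-300))) - 23458 = (97450 + (223 + 300)) - 23458 = (97450 + 523) - 23458 = 97973 - 23458 = 74515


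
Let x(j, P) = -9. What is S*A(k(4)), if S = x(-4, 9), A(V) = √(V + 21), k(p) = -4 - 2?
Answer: -9*√15 ≈ -34.857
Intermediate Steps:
k(p) = -6
A(V) = √(21 + V)
S = -9
S*A(k(4)) = -9*√(21 - 6) = -9*√15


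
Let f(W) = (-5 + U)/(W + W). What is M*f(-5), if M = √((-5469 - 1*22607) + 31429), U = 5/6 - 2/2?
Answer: 31*√3353/60 ≈ 29.918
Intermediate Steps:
U = -⅙ (U = 5*(⅙) - 2*½ = ⅚ - 1 = -⅙ ≈ -0.16667)
f(W) = -31/(12*W) (f(W) = (-5 - ⅙)/(W + W) = -31*1/(2*W)/6 = -31/(12*W))
M = √3353 (M = √((-5469 - 22607) + 31429) = √(-28076 + 31429) = √3353 ≈ 57.905)
M*f(-5) = √3353*(-31/12/(-5)) = √3353*(-31/12*(-⅕)) = √3353*(31/60) = 31*√3353/60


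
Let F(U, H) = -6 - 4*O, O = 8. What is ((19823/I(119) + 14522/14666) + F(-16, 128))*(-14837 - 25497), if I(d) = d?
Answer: -651487974504/124661 ≈ -5.2261e+6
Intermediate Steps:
F(U, H) = -38 (F(U, H) = -6 - 4*8 = -6 - 32 = -38)
((19823/I(119) + 14522/14666) + F(-16, 128))*(-14837 - 25497) = ((19823/119 + 14522/14666) - 38)*(-14837 - 25497) = ((19823*(1/119) + 14522*(1/14666)) - 38)*(-40334) = ((19823/119 + 7261/7333) - 38)*(-40334) = (146226118/872627 - 38)*(-40334) = (113066292/872627)*(-40334) = -651487974504/124661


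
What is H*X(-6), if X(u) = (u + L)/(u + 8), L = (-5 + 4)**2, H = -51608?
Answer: 129020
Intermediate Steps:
L = 1 (L = (-1)**2 = 1)
X(u) = (1 + u)/(8 + u) (X(u) = (u + 1)/(u + 8) = (1 + u)/(8 + u))
H*X(-6) = -51608*(1 - 6)/(8 - 6) = -51608*(-5)/2 = -25804*(-5) = -51608*(-5/2) = 129020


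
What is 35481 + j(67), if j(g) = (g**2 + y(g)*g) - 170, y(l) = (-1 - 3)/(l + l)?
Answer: 39798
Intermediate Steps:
y(l) = -2/l (y(l) = -4*1/(2*l) = -2/l)
j(g) = -172 + g**2 (j(g) = (g**2 + (-2/g)*g) - 170 = (g**2 - 2) - 170 = (-2 + g**2) - 170 = -172 + g**2)
35481 + j(67) = 35481 + (-172 + 67**2) = 35481 + (-172 + 4489) = 35481 + 4317 = 39798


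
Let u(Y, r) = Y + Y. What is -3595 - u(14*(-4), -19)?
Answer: -3483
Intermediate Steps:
u(Y, r) = 2*Y
-3595 - u(14*(-4), -19) = -3595 - 2*14*(-4) = -3595 - 2*(-56) = -3595 - 1*(-112) = -3595 + 112 = -3483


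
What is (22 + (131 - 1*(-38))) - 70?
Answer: 121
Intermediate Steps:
(22 + (131 - 1*(-38))) - 70 = (22 + (131 + 38)) - 70 = (22 + 169) - 70 = 191 - 70 = 121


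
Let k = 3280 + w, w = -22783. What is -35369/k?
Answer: 35369/19503 ≈ 1.8135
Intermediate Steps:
k = -19503 (k = 3280 - 22783 = -19503)
-35369/k = -35369/(-19503) = -35369*(-1/19503) = 35369/19503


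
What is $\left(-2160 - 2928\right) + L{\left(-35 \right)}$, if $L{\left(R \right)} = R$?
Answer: $-5123$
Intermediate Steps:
$\left(-2160 - 2928\right) + L{\left(-35 \right)} = \left(-2160 - 2928\right) - 35 = -5088 - 35 = -5123$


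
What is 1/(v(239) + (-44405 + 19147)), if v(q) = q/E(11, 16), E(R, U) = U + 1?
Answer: -17/429147 ≈ -3.9613e-5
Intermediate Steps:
E(R, U) = 1 + U
v(q) = q/17 (v(q) = q/(1 + 16) = q/17)
1/(v(239) + (-44405 + 19147)) = 1/((1/17)*239 + (-44405 + 19147)) = 1/(239/17 - 25258) = 1/(-429147/17) = -17/429147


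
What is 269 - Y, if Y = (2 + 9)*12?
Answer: 137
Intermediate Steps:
Y = 132 (Y = 11*12 = 132)
269 - Y = 269 - 1*132 = 269 - 132 = 137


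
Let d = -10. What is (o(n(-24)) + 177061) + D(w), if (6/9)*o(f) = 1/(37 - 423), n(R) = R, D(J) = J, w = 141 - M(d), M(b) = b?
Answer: 136807661/772 ≈ 1.7721e+5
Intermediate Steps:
w = 151 (w = 141 - 1*(-10) = 141 + 10 = 151)
o(f) = -3/772 (o(f) = 3/(2*(37 - 423)) = (3/2)/(-386) = (3/2)*(-1/386) = -3/772)
(o(n(-24)) + 177061) + D(w) = (-3/772 + 177061) + 151 = 136691089/772 + 151 = 136807661/772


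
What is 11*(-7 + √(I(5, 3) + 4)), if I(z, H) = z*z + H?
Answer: -77 + 44*√2 ≈ -14.775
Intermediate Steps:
I(z, H) = H + z² (I(z, H) = z² + H = H + z²)
11*(-7 + √(I(5, 3) + 4)) = 11*(-7 + √((3 + 5²) + 4)) = 11*(-7 + √((3 + 25) + 4)) = 11*(-7 + √(28 + 4)) = 11*(-7 + √32) = 11*(-7 + 4*√2) = -77 + 44*√2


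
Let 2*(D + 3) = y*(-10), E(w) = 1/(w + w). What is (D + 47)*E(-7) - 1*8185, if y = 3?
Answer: -114619/14 ≈ -8187.1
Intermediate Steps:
E(w) = 1/(2*w)
D = -18 (D = -3 + (3*(-10))/2 = -3 + (1/2)*(-30) = -3 - 15 = -18)
(D + 47)*E(-7) - 1*8185 = (-18 + 47)*((1/2)/(-7)) - 1*8185 = 29*((1/2)*(-1/7)) - 8185 = 29*(-1/14) - 8185 = -29/14 - 8185 = -114619/14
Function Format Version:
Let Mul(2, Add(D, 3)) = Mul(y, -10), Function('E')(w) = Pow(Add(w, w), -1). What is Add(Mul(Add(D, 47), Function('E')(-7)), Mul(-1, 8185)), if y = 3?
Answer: Rational(-114619, 14) ≈ -8187.1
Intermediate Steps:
Function('E')(w) = Mul(Rational(1, 2), Pow(w, -1)) (Function('E')(w) = Pow(Mul(2, w), -1) = Mul(Rational(1, 2), Pow(w, -1)))
D = -18 (D = Add(-3, Mul(Rational(1, 2), Mul(3, -10))) = Add(-3, Mul(Rational(1, 2), -30)) = Add(-3, -15) = -18)
Add(Mul(Add(D, 47), Function('E')(-7)), Mul(-1, 8185)) = Add(Mul(Add(-18, 47), Mul(Rational(1, 2), Pow(-7, -1))), Mul(-1, 8185)) = Add(Mul(29, Mul(Rational(1, 2), Rational(-1, 7))), -8185) = Add(Mul(29, Rational(-1, 14)), -8185) = Add(Rational(-29, 14), -8185) = Rational(-114619, 14)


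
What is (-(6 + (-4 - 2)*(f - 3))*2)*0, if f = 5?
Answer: 0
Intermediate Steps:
(-(6 + (-4 - 2)*(f - 3))*2)*0 = (-(6 + (-4 - 2)*(5 - 3))*2)*0 = (-(6 - 6*2)*2)*0 = (-(6 - 12)*2)*0 = (-1*(-6)*2)*0 = (6*2)*0 = 12*0 = 0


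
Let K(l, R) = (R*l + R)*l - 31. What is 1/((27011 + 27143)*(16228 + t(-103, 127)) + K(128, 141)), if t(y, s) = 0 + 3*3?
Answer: 1/881626659 ≈ 1.1343e-9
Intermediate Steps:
t(y, s) = 9 (t(y, s) = 0 + 9 = 9)
K(l, R) = -31 + l*(R + R*l) (K(l, R) = (R + R*l)*l - 31 = l*(R + R*l) - 31 = -31 + l*(R + R*l))
1/((27011 + 27143)*(16228 + t(-103, 127)) + K(128, 141)) = 1/((27011 + 27143)*(16228 + 9) + (-31 + 141*128 + 141*128²)) = 1/(54154*16237 + (-31 + 18048 + 141*16384)) = 1/(879298498 + (-31 + 18048 + 2310144)) = 1/(879298498 + 2328161) = 1/881626659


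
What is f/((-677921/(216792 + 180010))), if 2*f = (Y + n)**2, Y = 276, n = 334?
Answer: -73825012100/677921 ≈ -1.0890e+5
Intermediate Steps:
f = 186050 (f = (276 + 334)**2/2 = (1/2)*610**2 = (1/2)*372100 = 186050)
f/((-677921/(216792 + 180010))) = 186050/((-677921/(216792 + 180010))) = 186050/((-677921/396802)) = 186050/((-677921*1/396802)) = 186050/(-677921/396802) = 186050*(-396802/677921) = -73825012100/677921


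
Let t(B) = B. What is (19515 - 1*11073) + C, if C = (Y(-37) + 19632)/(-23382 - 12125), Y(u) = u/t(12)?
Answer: 3596765581/426084 ≈ 8441.5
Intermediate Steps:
Y(u) = u/12
C = -235547/426084 (C = ((1/12)*(-37) + 19632)/(-23382 - 12125) = (-37/12 + 19632)/(-35507) = (235547/12)*(-1/35507) = -235547/426084 ≈ -0.55282)
(19515 - 1*11073) + C = (19515 - 1*11073) - 235547/426084 = (19515 - 11073) - 235547/426084 = 8442 - 235547/426084 = 3596765581/426084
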